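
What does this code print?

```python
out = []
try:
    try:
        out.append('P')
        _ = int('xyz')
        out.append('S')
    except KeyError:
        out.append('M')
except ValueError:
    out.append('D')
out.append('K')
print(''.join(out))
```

Execution trace: 'P' (inner try body) → 'D' (outer except ValueError) → 'K' (after the try/except). Output: PDK

Answer: PDK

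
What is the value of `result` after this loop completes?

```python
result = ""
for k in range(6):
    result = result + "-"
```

Repeat '-' 6 times
`result` takes the values: "" → "-" → "--" → "---" → "----" → "-----" → "------"

Answer: "------"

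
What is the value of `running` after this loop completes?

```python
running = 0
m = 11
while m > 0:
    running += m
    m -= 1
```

Sum 11 down to 1
`running` takes the values: 0 → 11 → 21 → 30 → 38 → 45 → 51 → 56 → 60 → 63 → 65 → 66

Answer: 66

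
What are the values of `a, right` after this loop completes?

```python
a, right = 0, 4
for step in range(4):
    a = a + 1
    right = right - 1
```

a goes 0→4, right goes 4→0
`a, right` takes the values: (0, 4) → (1, 4) → (1, 3) → (2, 3) → (2, 2) → (3, 2) → (3, 1) → (4, 1) → (4, 0)

Answer: 4, 0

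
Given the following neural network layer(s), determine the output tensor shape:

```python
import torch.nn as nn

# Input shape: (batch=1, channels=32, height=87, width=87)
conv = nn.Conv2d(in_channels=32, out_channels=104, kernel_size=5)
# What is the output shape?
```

Input: (1, 32, 87, 87) -> Output: (1, 104, 83, 83)

Answer: (1, 104, 83, 83)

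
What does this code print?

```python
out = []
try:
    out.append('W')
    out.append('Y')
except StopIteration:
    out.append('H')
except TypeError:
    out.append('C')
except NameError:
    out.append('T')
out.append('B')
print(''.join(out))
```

Execution trace: 'W' (try body) → 'Y' (try body, no exception) → 'B' (after the try/except). Output: WYB

Answer: WYB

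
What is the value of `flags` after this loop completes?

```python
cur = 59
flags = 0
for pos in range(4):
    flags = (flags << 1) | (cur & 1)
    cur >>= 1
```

Reverse lowest 4 bits of 59
`flags` takes the values: 0 → 1 → 3 → 6 → 13

Answer: 13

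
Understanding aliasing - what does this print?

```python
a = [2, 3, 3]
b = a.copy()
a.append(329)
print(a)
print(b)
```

Key concept: list.copy() creates independent copy.
Step by step:
`a = [2, 3, 3]` → a = [2, 3, 3]
`b = a.copy()` → b = [2, 3, 3]
`a.append(329)` → a = [2, 3, 3, 329]
`print(a)` → prints [2, 3, 3, 329]
`print(b)` → prints [2, 3, 3]

Answer:
[2, 3, 3, 329]
[2, 3, 3]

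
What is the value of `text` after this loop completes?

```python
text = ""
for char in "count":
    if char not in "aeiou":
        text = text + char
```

Remove vowels from 'count'
`text` takes the values: "" → "c" → "cn" → "cnt"

Answer: "cnt"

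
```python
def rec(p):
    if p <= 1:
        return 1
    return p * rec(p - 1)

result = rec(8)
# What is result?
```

rec(8) = 8 * 7 * 6 * 5 * 4 * 3 * 2 * 1 = 40320

Answer: 40320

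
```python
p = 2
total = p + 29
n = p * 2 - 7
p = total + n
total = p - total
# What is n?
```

Trace:
`p = 2` → p = 2
`total = p + 29` → total = 31
`n = p * 2 - 7` → n = -3
`p = total + n` → p = 28
`total = p - total` → total = -3
So n = -3

Answer: -3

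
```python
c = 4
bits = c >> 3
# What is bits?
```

Trace:
`c = 4` → c = 4
`bits = c >> 3` → bits = 0
So bits = 0

Answer: 0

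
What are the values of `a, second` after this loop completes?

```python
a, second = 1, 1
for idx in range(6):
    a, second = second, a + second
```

Fibonacci: after 6 iterations
`a, second` takes the values: (1, 1) → (1, 2) → (2, 3) → (3, 5) → (5, 8) → (8, 13) → (13, 21)

Answer: 13, 21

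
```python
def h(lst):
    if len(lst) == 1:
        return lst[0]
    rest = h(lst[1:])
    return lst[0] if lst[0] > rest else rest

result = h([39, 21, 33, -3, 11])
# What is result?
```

Recursive max over [39, 21, 33, -3, 11] = 39

Answer: 39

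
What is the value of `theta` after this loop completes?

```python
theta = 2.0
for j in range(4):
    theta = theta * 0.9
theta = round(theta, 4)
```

Exponential decay: 2.0 * 0.9^4
`theta` takes the values: 2.0 → 1.8 → 1.62 → 1.458 → 1.3122

Answer: 1.3122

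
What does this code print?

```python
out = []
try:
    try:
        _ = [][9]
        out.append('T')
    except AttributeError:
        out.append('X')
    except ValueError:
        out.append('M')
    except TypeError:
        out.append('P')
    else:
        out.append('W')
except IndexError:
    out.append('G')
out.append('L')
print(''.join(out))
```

Execution trace: 'G' (outer except IndexError) → 'L' (after the try/except). Output: GL

Answer: GL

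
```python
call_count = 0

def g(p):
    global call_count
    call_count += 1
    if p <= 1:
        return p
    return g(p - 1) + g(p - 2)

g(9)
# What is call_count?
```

Calls(p) = 1 + Calls(p-1) + Calls(p-2); Calls(0)=Calls(1)=1. For p=9 this gives 109.

Answer: 109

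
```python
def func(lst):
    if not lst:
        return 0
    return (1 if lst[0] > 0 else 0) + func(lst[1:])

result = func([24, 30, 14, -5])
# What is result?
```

Count of positive elements in [24, 30, 14, -5] = 3

Answer: 3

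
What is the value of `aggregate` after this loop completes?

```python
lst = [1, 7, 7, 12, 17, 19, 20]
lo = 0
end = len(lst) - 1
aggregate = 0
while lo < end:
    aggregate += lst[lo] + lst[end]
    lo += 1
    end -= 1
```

Sum of pairs from ends
`aggregate` takes the values: 0 → 21 → 47 → 71

Answer: 71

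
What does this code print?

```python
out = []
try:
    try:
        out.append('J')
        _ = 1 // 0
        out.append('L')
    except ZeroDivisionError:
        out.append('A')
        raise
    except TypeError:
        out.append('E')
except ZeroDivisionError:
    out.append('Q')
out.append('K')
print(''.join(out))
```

Execution trace: 'J' (inner try body) → 'A' (inner except ZeroDivisionError) → 'Q' (outer except ZeroDivisionError) → 'K' (after the try/except). Output: JAQK

Answer: JAQK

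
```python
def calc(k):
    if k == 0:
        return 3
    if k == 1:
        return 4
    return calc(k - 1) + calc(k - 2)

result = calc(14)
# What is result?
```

Build up from base cases: calc(0)=3, calc(1)=4, calc(2)=7, calc(3)=11, calc(4)=18, calc(5)=29, calc(6)=47, ..., calc(14)=2207

Answer: 2207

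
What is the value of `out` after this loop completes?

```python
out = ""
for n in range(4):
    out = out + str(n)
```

Concatenate digits 0 to 3
`out` takes the values: "" → "0" → "01" → "012" → "0123"

Answer: "0123"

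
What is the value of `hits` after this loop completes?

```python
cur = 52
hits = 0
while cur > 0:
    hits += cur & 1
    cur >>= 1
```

Count set bits in 52 (binary: 0b110100)
`hits` takes the values: 0 → 1 → 2 → 3

Answer: 3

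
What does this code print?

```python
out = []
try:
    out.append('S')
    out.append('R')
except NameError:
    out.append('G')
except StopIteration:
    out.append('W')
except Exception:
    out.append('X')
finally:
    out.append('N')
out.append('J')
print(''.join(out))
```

Execution trace: 'S' (try body) → 'R' (try body, no exception) → 'N' (finally) → 'J' (after the try/except). Output: SRNJ

Answer: SRNJ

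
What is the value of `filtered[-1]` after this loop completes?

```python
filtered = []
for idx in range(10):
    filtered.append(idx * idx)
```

Last element of squares 0 to 9
`filtered` takes the values: [] → [0] → [0, 1] → [0, 1, 4] → [0, 1, 4, 9] → [0, 1, 4, 9, 16] → [0, 1, 4, 9, 16, 25] → [0, 1, 4, 9, 16, 25, 36] → [0, 1, 4, 9, 16, 25, 36, 49] → [0, 1, 4, 9, 16, 25, 36, 49, 64] → [0, 1, 4, 9, 16, 25, 36, 49, 64, 81]
So `filtered[-1]` = 81

Answer: 81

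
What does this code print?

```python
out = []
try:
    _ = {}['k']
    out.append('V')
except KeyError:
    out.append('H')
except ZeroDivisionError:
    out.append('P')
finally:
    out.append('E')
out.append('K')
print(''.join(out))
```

Execution trace: 'H' (except KeyError) → 'E' (finally) → 'K' (after the try/except). Output: HEK

Answer: HEK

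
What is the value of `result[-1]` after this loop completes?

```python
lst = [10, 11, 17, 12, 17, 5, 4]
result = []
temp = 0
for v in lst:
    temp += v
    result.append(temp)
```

Cumulative sum ends at 76
`result` takes the values: [] → [10] → [10, 21] → [10, 21, 38] → [10, 21, 38, 50] → [10, 21, 38, 50, 67] → [10, 21, 38, 50, 67, 72] → [10, 21, 38, 50, 67, 72, 76]
So `result[-1]` = 76

Answer: 76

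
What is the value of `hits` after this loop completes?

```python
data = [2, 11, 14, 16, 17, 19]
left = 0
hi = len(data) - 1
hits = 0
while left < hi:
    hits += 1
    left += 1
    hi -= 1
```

Iterations until pointers meet (list length 6)
`hits` takes the values: 0 → 1 → 2 → 3

Answer: 3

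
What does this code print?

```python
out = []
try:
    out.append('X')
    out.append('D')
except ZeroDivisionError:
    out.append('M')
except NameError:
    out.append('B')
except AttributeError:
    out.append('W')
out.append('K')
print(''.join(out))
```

Execution trace: 'X' (try body) → 'D' (try body, no exception) → 'K' (after the try/except). Output: XDK

Answer: XDK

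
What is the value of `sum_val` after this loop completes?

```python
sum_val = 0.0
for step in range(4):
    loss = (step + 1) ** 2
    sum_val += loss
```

Sum of squared losses 1² + 2² + ... + 4²
`sum_val` takes the values: 0.0 → 1.0 → 5.0 → 14.0 → 30.0

Answer: 30.0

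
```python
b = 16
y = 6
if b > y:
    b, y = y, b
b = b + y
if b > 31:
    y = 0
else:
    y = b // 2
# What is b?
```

Trace:
`b = 16` → b = 16
`y = 6` → y = 6
`if b > y: ...` → b > y is True → b = 6; y = 16
`b = b + y` → b = 22
`if b > 31: ...` → b > 31 is False, take else branch → y = 11
So b = 22

Answer: 22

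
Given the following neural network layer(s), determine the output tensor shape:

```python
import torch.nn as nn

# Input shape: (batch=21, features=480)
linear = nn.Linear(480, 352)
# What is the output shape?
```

Input: (21, 480) -> Output: (21, 352)

Answer: (21, 352)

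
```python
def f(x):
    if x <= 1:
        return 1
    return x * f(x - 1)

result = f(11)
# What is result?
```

f(11) = 11 * 10 * 9 * 8 * 7 * 6 * 5 * 4 * 3 * 2 * 1 = 39916800

Answer: 39916800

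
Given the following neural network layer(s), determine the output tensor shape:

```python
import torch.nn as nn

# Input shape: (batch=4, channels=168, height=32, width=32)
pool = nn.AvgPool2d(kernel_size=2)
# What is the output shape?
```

Input: (4, 168, 32, 32) -> Output: (4, 168, 16, 16)

Answer: (4, 168, 16, 16)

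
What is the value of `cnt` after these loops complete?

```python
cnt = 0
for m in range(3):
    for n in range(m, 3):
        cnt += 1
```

Upper triangle: 3 + 2 + ... + 1
`cnt` takes the values: 0 → 1 → 2 → 3 → 4 → 5 → 6

Answer: 6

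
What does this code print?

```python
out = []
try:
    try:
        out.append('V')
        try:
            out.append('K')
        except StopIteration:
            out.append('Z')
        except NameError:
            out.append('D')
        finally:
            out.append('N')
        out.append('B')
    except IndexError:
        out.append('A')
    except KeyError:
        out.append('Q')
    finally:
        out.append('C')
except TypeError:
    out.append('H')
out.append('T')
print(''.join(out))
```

Execution trace: 'V' (try body) → 'K' (inner try body, no exception) → 'N' (inner finally) → 'B' (try body, no exception) → 'C' (finally) → 'T' (after the try/except). Output: VKNBCT

Answer: VKNBCT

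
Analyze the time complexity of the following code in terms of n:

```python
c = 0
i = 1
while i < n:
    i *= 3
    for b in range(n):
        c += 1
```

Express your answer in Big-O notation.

Each loop level contributes: log n × n. Multiplying the contributions gives O(n log n).

Answer: O(n log n)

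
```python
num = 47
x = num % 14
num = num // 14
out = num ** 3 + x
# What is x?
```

Trace:
`num = 47` → num = 47
`x = num % 14` → x = 5
`num = num // 14` → num = 3
`out = num ** 3 + x` → out = 32
So x = 5

Answer: 5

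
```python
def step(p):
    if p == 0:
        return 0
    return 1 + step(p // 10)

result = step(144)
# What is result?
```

Count of digits of 144: 3

Answer: 3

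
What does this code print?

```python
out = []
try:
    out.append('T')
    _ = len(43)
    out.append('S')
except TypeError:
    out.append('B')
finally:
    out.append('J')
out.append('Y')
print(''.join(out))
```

Execution trace: 'T' (try body) → 'B' (except TypeError) → 'J' (finally) → 'Y' (after the try/except). Output: TBJY

Answer: TBJY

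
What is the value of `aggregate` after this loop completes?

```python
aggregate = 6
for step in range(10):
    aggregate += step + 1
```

Start at 6, add 1 to 10 = 61
`aggregate` takes the values: 6 → 7 → 9 → 12 → 16 → 21 → 27 → 34 → 42 → 51 → 61

Answer: 61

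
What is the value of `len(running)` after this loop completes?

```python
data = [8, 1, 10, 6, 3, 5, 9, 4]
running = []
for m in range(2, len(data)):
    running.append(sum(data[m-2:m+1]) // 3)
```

Number of 3-element averages
`running` takes the values: [] → [6] → [6, 5] → [6, 5, 6] → [6, 5, 6, 4] → [6, 5, 6, 4, 5] → [6, 5, 6, 4, 5, 6]
So `len(running)` = 6

Answer: 6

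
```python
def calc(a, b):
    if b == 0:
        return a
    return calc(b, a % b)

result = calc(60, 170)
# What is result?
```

calc(60, 170) -> calc(170, 60) -> calc(60, 50) -> calc(50, 10) -> calc(10, 0) -> 10

Answer: 10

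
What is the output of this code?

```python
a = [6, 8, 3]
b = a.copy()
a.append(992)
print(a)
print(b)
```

Key concept: list.copy() creates independent copy.
Step by step:
`a = [6, 8, 3]` → a = [6, 8, 3]
`b = a.copy()` → b = [6, 8, 3]
`a.append(992)` → a = [6, 8, 3, 992]
`print(a)` → prints [6, 8, 3, 992]
`print(b)` → prints [6, 8, 3]

Answer:
[6, 8, 3, 992]
[6, 8, 3]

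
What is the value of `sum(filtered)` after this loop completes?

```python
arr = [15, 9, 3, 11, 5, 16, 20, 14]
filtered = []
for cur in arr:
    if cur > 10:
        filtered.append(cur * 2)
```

Sum of doubled values > 10
`filtered` takes the values: [] → [30] → [30, 22] → [30, 22, 32] → [30, 22, 32, 40] → [30, 22, 32, 40, 28]
So `sum(filtered)` = 152

Answer: 152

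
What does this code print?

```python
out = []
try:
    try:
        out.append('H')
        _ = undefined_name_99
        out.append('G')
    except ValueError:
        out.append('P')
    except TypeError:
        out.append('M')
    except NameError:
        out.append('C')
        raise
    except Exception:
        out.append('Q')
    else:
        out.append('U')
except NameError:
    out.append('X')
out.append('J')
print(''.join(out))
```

Execution trace: 'H' (inner try body) → 'C' (inner except NameError) → 'X' (outer except NameError) → 'J' (after the try/except). Output: HCXJ

Answer: HCXJ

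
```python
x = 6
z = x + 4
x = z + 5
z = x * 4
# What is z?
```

Trace:
`x = 6` → x = 6
`z = x + 4` → z = 10
`x = z + 5` → x = 15
`z = x * 4` → z = 60
So z = 60

Answer: 60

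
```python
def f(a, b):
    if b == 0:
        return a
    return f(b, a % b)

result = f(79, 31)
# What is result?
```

f(79, 31) -> f(31, 17) -> f(17, 14) -> f(14, 3) -> f(3, 2) -> f(2, 1) -> f(1, 0) -> 1

Answer: 1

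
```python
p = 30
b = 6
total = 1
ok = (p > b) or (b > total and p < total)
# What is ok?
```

Trace:
`p = 30` → p = 30
`b = 6` → b = 6
`total = 1` → total = 1
`ok = (p > b) or (b > total and p < total)` → ok = True
So ok = True

Answer: True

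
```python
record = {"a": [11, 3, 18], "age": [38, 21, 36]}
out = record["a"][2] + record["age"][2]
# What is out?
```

Trace:
`record = {"a": [11, 3, 18], "age": [38, 21, 36]}` → record = {'a': [11, 3, 18], 'age': [38, 21, 36]}
`out = record["a"][2] + record["age"][2]` → out = 54
So out = 54

Answer: 54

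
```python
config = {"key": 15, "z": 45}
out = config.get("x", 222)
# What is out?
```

Trace:
`config = {"key": 15, "z": 45}` → config = {'key': 15, 'z': 45}
`out = config.get("x", 222)` → out = 222
So out = 222

Answer: 222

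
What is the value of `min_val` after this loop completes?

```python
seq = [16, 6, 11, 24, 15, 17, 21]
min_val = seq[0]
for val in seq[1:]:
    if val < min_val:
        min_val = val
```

Minimum of [16, 6, 11, 24, 15, 17, 21]
`min_val` takes the values: 16 → 6

Answer: 6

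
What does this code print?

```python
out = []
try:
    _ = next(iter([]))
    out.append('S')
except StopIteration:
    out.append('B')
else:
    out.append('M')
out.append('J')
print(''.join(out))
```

Execution trace: 'B' (except StopIteration) → 'J' (after the try/except). Output: BJ

Answer: BJ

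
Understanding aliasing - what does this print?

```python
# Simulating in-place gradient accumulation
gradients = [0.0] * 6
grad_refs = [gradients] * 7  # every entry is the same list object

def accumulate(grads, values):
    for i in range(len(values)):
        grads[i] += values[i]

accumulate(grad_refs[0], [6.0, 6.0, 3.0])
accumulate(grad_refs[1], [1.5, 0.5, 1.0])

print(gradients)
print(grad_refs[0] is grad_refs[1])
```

Key concept: gradient accumulation aliasing.
Step by step:
`gradients = [0.0] * 6` → gradients = [0.0, 0.0, 0.0, 0.0, 0.0, 0.0]
`grad_refs = [gradients] * 7` → grad_refs = [[0.0, 0.0, 0.0, 0.0, 0.0, 0.0], [0.0, 0.0, 0.0, 0.0, 0.0, 0.0], [0.0, 0.0, 0.0, 0.0, 0.0, 0.0], [0.0, 0.0, 0.0, 0.0, 0.0, 0.0], [0.0, 0.0, 0.0, 0.0, 0.0, 0.0], [0.0, 0.0, 0.0, 0.0, 0.0, 0.0], [0.0, 0.0, 0.0, 0.0, 0.0, 0.0]]
`accumulate(grad_refs[0], [6.0, 6.0, 3.0])` → gradients = [6.0, 6.0, 3.0, 0.0, 0.0, 0.0]; grad_refs = [[6.0, 6.0, 3.0, 0.0, 0.0, 0.0], [6.0, 6.0, 3.0, 0.0, 0.0, 0.0], [6.0, 6.0, 3.0, 0.0, 0.0, 0.0], [6.0, 6.0, 3.0, 0.0, 0.0, 0.0], [6.0, 6.0, 3.0, 0.0, 0.0, 0.0], [6.0, 6.0, 3.0, 0.0, 0.0, 0.0], [6.0, 6.0, 3.0, 0.0, 0.0, 0.0]]
`accumulate(grad_refs[1], [1.5, 0.5, 1.0])` → gradients = [7.5, 6.5, 4.0, 0.0, 0.0, 0.0]; grad_refs = [[7.5, 6.5, 4.0, 0.0, 0.0, 0.0], [7.5, 6.5, 4.0, 0.0, 0.0, 0.0], [7.5, 6.5, 4.0, 0.0, 0.0, 0.0], [7.5, 6.5, 4.0, 0.0, 0.0, 0.0], [7.5, 6.5, 4.0, 0.0, 0.0, 0.0], [7.5, 6.5, 4.0, 0.0, 0.0, 0.0], [7.5, 6.5, 4.0, 0.0, 0.0, 0.0]]
`print(gradients)` → prints [7.5, 6.5, 4.0, 0.0, 0.0, 0.0]
`print(grad_refs[0] is grad_refs[1])` → prints True

Answer:
[7.5, 6.5, 4.0, 0.0, 0.0, 0.0]
True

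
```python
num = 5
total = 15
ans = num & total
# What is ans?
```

Trace:
`num = 5` → num = 5
`total = 15` → total = 15
`ans = num & total` → ans = 5
So ans = 5

Answer: 5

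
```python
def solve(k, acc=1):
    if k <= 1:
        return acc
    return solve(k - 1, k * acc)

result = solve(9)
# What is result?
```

Accumulator trace (n, acc): (9, 1) -> (8, 9) -> (7, 72) -> (6, 504) -> (5, 3024) -> (4, 15120) -> (3, 60480) -> (2, 181440) -> (1, 362880) -> return 362880

Answer: 362880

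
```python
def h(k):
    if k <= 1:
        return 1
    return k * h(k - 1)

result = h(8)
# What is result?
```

h(8) = 8 * 7 * 6 * 5 * 4 * 3 * 2 * 1 = 40320

Answer: 40320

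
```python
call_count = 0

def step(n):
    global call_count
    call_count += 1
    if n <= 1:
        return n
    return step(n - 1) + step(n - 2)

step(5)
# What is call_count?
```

Calls(n) = 1 + Calls(n-1) + Calls(n-2); Calls(0)=Calls(1)=1. For n=5 this gives 15.

Answer: 15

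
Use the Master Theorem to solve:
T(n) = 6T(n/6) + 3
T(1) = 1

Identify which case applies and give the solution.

a=6, b=6, f(n)=3. log_6(6) = 1. Since c=0 < 1, Case 1 applies: T(n) = Θ(n^log_b(a)) = O(n).

Answer: O(n) - Case 1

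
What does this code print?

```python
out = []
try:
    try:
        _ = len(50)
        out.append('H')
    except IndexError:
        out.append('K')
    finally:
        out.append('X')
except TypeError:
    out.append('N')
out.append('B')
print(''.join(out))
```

Execution trace: 'X' (finally) → 'N' (outer except TypeError) → 'B' (after the try/except). Output: XNB

Answer: XNB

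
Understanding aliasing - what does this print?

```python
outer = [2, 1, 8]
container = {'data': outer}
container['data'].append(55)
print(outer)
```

Key concept: dict holds reference to list.
Step by step:
`outer = [2, 1, 8]` → outer = [2, 1, 8]
`container = {'data': outer}` → container = {'data': [2, 1, 8]}
`container['data'].append(55)` → outer = [2, 1, 8, 55]; container = {'data': [2, 1, 8, 55]}
`print(outer)` → prints [2, 1, 8, 55]

Answer: [2, 1, 8, 55]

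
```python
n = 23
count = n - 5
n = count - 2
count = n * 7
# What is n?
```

Trace:
`n = 23` → n = 23
`count = n - 5` → count = 18
`n = count - 2` → n = 16
`count = n * 7` → count = 112
So n = 16

Answer: 16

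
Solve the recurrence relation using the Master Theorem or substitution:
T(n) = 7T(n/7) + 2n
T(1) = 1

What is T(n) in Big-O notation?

By Master Theorem: a=7, b=7, f(n)=2n. Since log_7(7) = 1 and f(n) = Θ(n^1), Case 2 applies. T(n) = O(n log n).

Answer: O(n log n)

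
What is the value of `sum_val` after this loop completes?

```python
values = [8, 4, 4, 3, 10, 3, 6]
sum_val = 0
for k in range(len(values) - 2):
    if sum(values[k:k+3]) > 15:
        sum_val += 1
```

Count windows with sum > 15
`sum_val` takes the values: 0 → 1 → 2 → 3 → 4

Answer: 4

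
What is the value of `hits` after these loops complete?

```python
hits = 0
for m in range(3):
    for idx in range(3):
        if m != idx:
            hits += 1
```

3² - 3 (exclude diagonal)
`hits` takes the values: 0 → 1 → 2 → 3 → 4 → 5 → 6

Answer: 6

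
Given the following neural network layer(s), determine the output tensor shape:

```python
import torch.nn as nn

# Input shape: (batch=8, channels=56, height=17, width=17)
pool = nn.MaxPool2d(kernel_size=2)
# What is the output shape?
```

Input: (8, 56, 17, 17) -> Output: (8, 56, 8, 8)

Answer: (8, 56, 8, 8)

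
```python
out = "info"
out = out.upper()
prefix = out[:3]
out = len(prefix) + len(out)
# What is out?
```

Trace:
`out = "info"` → out = 'info'
`out = out.upper()` → out = 'INFO'
`prefix = out[:3]` → prefix = 'INF'
`out = len(prefix) + len(out)` → out = 7
So out = 7

Answer: 7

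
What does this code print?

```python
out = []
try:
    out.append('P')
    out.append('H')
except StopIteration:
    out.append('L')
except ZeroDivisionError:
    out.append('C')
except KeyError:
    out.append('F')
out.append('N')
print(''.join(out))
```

Execution trace: 'P' (try body) → 'H' (try body, no exception) → 'N' (after the try/except). Output: PHN

Answer: PHN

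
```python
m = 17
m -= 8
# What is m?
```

Trace:
`m = 17` → m = 17
`m -= 8` → m = 9
So m = 9

Answer: 9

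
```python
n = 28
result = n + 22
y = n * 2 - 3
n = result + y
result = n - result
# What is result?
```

Trace:
`n = 28` → n = 28
`result = n + 22` → result = 50
`y = n * 2 - 3` → y = 53
`n = result + y` → n = 103
`result = n - result` → result = 53
So result = 53

Answer: 53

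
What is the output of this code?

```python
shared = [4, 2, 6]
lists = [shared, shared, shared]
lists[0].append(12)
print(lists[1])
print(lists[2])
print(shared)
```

Key concept: list of same reference.
Step by step:
`shared = [4, 2, 6]` → shared = [4, 2, 6]
`lists = [shared, shared, shared]` → lists = [[4, 2, 6], [4, 2, 6], [4, 2, 6]]
`lists[0].append(12)` → shared = [4, 2, 6, 12]; lists = [[4, 2, 6, 12], [4, 2, 6, 12], [4, 2, 6, 12]]
`print(lists[1])` → prints [4, 2, 6, 12]
`print(lists[2])` → prints [4, 2, 6, 12]
`print(shared)` → prints [4, 2, 6, 12]

Answer:
[4, 2, 6, 12]
[4, 2, 6, 12]
[4, 2, 6, 12]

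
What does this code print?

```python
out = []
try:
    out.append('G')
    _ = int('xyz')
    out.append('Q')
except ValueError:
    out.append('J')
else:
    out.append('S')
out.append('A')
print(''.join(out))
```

Execution trace: 'G' (try body) → 'J' (except ValueError) → 'A' (after the try/except). Output: GJA

Answer: GJA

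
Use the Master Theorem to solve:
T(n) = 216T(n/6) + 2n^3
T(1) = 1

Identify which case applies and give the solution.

a=216, b=6, f(n)=2n^3. log_6(216) = 3. Since c=3 = 3, Case 2 applies: T(n) = Θ(n^log_b(a) · log n) = O(n^3 log n).

Answer: O(n^3 log n) - Case 2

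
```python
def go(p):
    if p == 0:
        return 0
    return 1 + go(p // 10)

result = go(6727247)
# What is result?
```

Count of digits of 6727247: 7

Answer: 7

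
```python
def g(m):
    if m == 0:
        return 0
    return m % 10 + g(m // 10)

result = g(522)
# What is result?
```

Sum of digits of 522: 2 + 2 + 5 = 9

Answer: 9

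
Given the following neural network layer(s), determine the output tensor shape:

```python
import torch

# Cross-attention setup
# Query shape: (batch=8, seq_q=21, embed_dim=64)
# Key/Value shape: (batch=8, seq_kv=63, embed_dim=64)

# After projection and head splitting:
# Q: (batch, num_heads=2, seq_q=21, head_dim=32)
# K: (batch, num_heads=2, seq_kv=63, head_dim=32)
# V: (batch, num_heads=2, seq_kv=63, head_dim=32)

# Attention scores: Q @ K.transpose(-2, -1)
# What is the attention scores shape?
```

Input: (8, 21, 64) -> Output: (8, 2, 21, 63)

Answer: (8, 2, 21, 63)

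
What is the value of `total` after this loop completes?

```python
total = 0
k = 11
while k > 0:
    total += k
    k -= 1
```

Sum 11 down to 1
`total` takes the values: 0 → 11 → 21 → 30 → 38 → 45 → 51 → 56 → 60 → 63 → 65 → 66

Answer: 66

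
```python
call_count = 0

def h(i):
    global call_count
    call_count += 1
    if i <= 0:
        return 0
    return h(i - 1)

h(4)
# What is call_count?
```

Linear recursion stepping by 1: 5 calls from i=4 down to ≤0.

Answer: 5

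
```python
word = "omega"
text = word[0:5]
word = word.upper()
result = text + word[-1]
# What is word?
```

Trace:
`word = "omega"` → word = 'omega'
`text = word[0:5]` → text = 'omega'
`word = word.upper()` → word = 'OMEGA'
`result = text + word[-1]` → result = 'omegaA'
So word = 'OMEGA'

Answer: 'OMEGA'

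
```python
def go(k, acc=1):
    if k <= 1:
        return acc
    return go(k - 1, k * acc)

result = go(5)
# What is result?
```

Accumulator trace (n, acc): (5, 1) -> (4, 5) -> (3, 20) -> (2, 60) -> (1, 120) -> return 120

Answer: 120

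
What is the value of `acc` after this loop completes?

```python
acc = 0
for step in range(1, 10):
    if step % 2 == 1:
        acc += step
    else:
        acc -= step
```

Add odd, subtract even
`acc` takes the values: 0 → 1 → -1 → 2 → -2 → 3 → -3 → 4 → -4 → 5

Answer: 5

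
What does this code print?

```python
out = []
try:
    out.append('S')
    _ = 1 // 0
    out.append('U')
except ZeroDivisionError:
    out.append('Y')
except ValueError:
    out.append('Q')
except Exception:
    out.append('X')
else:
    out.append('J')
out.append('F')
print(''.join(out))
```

Execution trace: 'S' (try body) → 'Y' (except ZeroDivisionError) → 'F' (after the try/except). Output: SYF

Answer: SYF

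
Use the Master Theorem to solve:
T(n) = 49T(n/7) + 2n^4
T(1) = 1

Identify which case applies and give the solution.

a=49, b=7, f(n)=2n^4. log_7(49) = 2. Since c=4 > 2 and the regularity condition holds (49(n/7)^4 = (49/7^4)n^4 with 49/7^4 < 1), Case 3 applies: T(n) = Θ(f(n)) = O(n^4).

Answer: O(n^4) - Case 3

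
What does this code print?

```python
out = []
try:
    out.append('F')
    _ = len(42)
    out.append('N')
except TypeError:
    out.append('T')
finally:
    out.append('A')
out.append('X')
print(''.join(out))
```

Execution trace: 'F' (try body) → 'T' (except TypeError) → 'A' (finally) → 'X' (after the try/except). Output: FTAX

Answer: FTAX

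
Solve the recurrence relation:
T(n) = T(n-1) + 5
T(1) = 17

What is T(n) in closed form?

Unrolling: T(n) = T(1) + 5·(n-1) = 17 + 5(n-1) = 5n + 12.

Answer: T(n) = 5n + 12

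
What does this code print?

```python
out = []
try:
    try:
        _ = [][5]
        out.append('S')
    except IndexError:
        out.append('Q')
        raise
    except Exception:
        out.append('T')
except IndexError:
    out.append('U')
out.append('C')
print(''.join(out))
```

Execution trace: 'Q' (inner except IndexError) → 'U' (outer except IndexError) → 'C' (after the try/except). Output: QUC

Answer: QUC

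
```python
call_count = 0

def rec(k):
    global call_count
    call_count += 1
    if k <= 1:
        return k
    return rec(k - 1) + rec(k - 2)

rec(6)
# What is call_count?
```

Calls(k) = 1 + Calls(k-1) + Calls(k-2); Calls(0)=Calls(1)=1. For k=6 this gives 25.

Answer: 25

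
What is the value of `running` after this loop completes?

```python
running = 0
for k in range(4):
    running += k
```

Sum of 0 to 3 = 6
`running` takes the values: 0 → 1 → 3 → 6

Answer: 6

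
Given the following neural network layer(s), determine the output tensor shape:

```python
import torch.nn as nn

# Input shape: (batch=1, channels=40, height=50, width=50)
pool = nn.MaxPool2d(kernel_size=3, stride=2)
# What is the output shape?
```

Input: (1, 40, 50, 50) -> Output: (1, 40, 24, 24)

Answer: (1, 40, 24, 24)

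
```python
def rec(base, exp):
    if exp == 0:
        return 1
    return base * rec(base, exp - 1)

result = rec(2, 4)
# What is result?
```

rec(2, 4) = 2 * 2 * 2 * 2 = 16

Answer: 16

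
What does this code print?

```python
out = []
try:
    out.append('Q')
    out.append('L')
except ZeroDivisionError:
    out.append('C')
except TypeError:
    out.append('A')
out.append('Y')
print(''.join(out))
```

Execution trace: 'Q' (try body) → 'L' (try body, no exception) → 'Y' (after the try/except). Output: QLY

Answer: QLY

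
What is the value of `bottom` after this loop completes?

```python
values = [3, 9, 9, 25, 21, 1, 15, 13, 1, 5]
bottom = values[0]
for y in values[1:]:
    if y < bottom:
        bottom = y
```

Minimum of [3, 9, 9, 25, 21, 1, 15, 13, 1, 5]
`bottom` takes the values: 3 → 1

Answer: 1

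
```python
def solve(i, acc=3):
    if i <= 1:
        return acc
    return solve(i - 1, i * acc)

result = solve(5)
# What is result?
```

Accumulator trace (n, acc): (5, 3) -> (4, 15) -> (3, 60) -> (2, 180) -> (1, 360) -> return 360

Answer: 360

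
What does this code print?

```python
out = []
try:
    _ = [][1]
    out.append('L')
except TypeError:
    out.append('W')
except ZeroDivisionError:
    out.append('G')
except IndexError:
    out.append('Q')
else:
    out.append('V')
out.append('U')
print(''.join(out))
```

Execution trace: 'Q' (except IndexError) → 'U' (after the try/except). Output: QU

Answer: QU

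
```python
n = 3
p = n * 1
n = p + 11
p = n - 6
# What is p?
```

Trace:
`n = 3` → n = 3
`p = n * 1` → p = 3
`n = p + 11` → n = 14
`p = n - 6` → p = 8
So p = 8

Answer: 8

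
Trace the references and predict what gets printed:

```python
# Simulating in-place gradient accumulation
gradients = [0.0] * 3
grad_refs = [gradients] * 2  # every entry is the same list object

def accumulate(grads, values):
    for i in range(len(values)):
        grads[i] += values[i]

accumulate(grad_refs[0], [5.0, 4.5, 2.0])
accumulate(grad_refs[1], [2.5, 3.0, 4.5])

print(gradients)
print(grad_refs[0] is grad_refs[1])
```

Key concept: gradient accumulation aliasing.
Step by step:
`gradients = [0.0] * 3` → gradients = [0.0, 0.0, 0.0]
`grad_refs = [gradients] * 2` → grad_refs = [[0.0, 0.0, 0.0], [0.0, 0.0, 0.0]]
`accumulate(grad_refs[0], [5.0, 4.5, 2.0])` → gradients = [5.0, 4.5, 2.0]; grad_refs = [[5.0, 4.5, 2.0], [5.0, 4.5, 2.0]]
`accumulate(grad_refs[1], [2.5, 3.0, 4.5])` → gradients = [7.5, 7.5, 6.5]; grad_refs = [[7.5, 7.5, 6.5], [7.5, 7.5, 6.5]]
`print(gradients)` → prints [7.5, 7.5, 6.5]
`print(grad_refs[0] is grad_refs[1])` → prints True

Answer:
[7.5, 7.5, 6.5]
True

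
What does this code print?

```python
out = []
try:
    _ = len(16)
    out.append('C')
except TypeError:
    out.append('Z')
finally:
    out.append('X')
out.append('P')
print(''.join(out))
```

Execution trace: 'Z' (except TypeError) → 'X' (finally) → 'P' (after the try/except). Output: ZXP

Answer: ZXP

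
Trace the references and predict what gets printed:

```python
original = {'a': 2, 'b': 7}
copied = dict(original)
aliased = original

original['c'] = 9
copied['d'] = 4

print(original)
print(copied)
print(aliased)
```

Key concept: dict() creates copy, assignment creates alias.
Step by step:
`original = {'a': 2, 'b': 7}` → original = {'a': 2, 'b': 7}
`copied = dict(original)` → copied = {'a': 2, 'b': 7}
`aliased = original` → aliased = {'a': 2, 'b': 7} (same object as original)
`original['c'] = 9` → original = {'a': 2, 'b': 7, 'c': 9} (same object as aliased); aliased = {'a': 2, 'b': 7, 'c': 9} (same object as original)
`copied['d'] = 4` → copied = {'a': 2, 'b': 7, 'd': 4}
`print(original)` → prints {'a': 2, 'b': 7, 'c': 9}
`print(copied)` → prints {'a': 2, 'b': 7, 'd': 4}
`print(aliased)` → prints {'a': 2, 'b': 7, 'c': 9}

Answer:
{'a': 2, 'b': 7, 'c': 9}
{'a': 2, 'b': 7, 'd': 4}
{'a': 2, 'b': 7, 'c': 9}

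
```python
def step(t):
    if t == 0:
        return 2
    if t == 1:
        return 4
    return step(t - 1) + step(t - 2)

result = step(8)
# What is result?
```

Build up from base cases: step(0)=2, step(1)=4, step(2)=6, step(3)=10, step(4)=16, step(5)=26, step(6)=42, ..., step(8)=110

Answer: 110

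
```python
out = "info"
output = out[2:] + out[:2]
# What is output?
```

Trace:
`out = "info"` → out = 'info'
`output = out[2:] + out[:2]` → output = 'foin'
So output = 'foin'

Answer: 'foin'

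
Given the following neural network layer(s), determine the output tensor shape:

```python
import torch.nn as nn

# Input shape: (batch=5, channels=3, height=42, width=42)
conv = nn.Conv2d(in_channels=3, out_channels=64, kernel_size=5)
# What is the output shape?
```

Input: (5, 3, 42, 42) -> Output: (5, 64, 38, 38)

Answer: (5, 64, 38, 38)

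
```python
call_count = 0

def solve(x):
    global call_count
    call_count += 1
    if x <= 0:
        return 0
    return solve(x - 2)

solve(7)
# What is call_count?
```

Linear recursion stepping by 2: 5 calls from x=7 down to ≤0.

Answer: 5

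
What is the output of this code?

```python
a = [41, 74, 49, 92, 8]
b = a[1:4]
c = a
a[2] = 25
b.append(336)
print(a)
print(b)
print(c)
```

Key concept: slice vs alias.
Step by step:
`a = [41, 74, 49, 92, 8]` → a = [41, 74, 49, 92, 8]
`b = a[1:4]` → b = [74, 49, 92]
`c = a` → c = [41, 74, 49, 92, 8] (same object as a)
`a[2] = 25` → a = [41, 74, 25, 92, 8] (same object as c); c = [41, 74, 25, 92, 8] (same object as a)
`b.append(336)` → b = [74, 49, 92, 336]
`print(a)` → prints [41, 74, 25, 92, 8]
`print(b)` → prints [74, 49, 92, 336]
`print(c)` → prints [41, 74, 25, 92, 8]

Answer:
[41, 74, 25, 92, 8]
[74, 49, 92, 336]
[41, 74, 25, 92, 8]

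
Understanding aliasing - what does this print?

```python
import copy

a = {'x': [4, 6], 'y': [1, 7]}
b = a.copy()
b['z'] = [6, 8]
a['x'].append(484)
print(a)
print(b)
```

Key concept: shallow copy of dict with mutable values.
Step by step:
`a = {'x': [4, 6], 'y': [1, 7]}` → a = {'x': [4, 6], 'y': [1, 7]}
`b = a.copy()` → b = {'x': [4, 6], 'y': [1, 7]}
`b['z'] = [6, 8]` → b = {'x': [4, 6], 'y': [1, 7], 'z': [6, 8]}
`a['x'].append(484)` → a = {'x': [4, 6, 484], 'y': [1, 7]}; b = {'x': [4, 6, 484], 'y': [1, 7], 'z': [6, 8]}
`print(a)` → prints {'x': [4, 6, 484], 'y': [1, 7]}
`print(b)` → prints {'x': [4, 6, 484], 'y': [1, 7], 'z': [6, 8]}

Answer:
{'x': [4, 6, 484], 'y': [1, 7]}
{'x': [4, 6, 484], 'y': [1, 7], 'z': [6, 8]}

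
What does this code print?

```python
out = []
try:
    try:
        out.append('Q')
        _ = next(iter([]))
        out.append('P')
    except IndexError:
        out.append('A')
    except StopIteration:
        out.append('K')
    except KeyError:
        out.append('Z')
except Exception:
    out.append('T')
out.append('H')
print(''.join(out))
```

Execution trace: 'Q' (inner try body) → 'K' (inner except StopIteration) → 'H' (after the try/except). Output: QKH

Answer: QKH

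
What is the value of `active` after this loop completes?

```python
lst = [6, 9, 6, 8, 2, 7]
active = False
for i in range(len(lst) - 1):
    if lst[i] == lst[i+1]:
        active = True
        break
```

Check consecutive duplicates in [6, 9, 6, 8, 2, 7]
`active` takes the values: False

Answer: False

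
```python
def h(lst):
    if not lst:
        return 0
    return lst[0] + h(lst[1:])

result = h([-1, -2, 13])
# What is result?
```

(-1) + (-2) + 13 + 0 = 10

Answer: 10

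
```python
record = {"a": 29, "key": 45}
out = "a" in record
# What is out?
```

Trace:
`record = {"a": 29, "key": 45}` → record = {'a': 29, 'key': 45}
`out = "a" in record` → out = True
So out = True

Answer: True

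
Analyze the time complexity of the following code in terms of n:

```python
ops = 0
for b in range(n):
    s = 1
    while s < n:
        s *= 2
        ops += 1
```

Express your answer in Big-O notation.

Each loop level contributes: n × log n. Multiplying the contributions gives O(n log n).

Answer: O(n log n)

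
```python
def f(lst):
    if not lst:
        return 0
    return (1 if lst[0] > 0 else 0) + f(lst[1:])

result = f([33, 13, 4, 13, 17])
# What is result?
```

Count of positive elements in [33, 13, 4, 13, 17] = 5

Answer: 5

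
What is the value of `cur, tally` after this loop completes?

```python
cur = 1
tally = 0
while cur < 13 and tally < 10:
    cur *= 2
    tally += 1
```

Double until >= 13 or 10 iterations
`cur, tally` takes the values: (1, 0) → (2, 0) → (2, 1) → (4, 1) → (4, 2) → (8, 2) → (8, 3) → (16, 3) → (16, 4)

Answer: 16, 4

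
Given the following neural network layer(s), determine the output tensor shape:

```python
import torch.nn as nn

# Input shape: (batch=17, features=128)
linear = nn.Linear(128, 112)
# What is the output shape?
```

Input: (17, 128) -> Output: (17, 112)

Answer: (17, 112)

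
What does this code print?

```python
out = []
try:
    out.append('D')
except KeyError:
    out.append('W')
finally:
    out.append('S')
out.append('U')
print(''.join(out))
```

Execution trace: 'D' (try body, no exception) → 'S' (finally) → 'U' (after the try/except). Output: DSU

Answer: DSU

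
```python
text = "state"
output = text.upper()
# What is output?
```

Trace:
`text = "state"` → text = 'state'
`output = text.upper()` → output = 'STATE'
So output = 'STATE'

Answer: 'STATE'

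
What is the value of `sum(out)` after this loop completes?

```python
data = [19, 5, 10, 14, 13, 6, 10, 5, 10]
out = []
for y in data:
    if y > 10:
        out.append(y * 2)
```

Sum of doubled values > 10
`out` takes the values: [] → [38] → [38, 28] → [38, 28, 26]
So `sum(out)` = 92

Answer: 92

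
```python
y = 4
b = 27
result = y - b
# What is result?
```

Trace:
`y = 4` → y = 4
`b = 27` → b = 27
`result = y - b` → result = -23
So result = -23

Answer: -23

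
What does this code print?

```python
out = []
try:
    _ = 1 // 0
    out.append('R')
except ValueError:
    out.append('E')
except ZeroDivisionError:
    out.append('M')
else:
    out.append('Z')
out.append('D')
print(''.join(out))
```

Execution trace: 'M' (except ZeroDivisionError) → 'D' (after the try/except). Output: MD

Answer: MD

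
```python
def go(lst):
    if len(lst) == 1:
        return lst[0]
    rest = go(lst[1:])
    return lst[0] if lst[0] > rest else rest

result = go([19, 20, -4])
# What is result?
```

Recursive max over [19, 20, -4] = 20

Answer: 20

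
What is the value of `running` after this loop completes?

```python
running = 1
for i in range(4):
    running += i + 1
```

Start at 1, add 1 to 4 = 11
`running` takes the values: 1 → 2 → 4 → 7 → 11

Answer: 11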